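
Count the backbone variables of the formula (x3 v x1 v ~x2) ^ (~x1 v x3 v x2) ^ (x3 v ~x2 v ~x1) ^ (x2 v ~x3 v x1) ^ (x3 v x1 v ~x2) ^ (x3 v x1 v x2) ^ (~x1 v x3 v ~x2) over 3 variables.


Find all satisfying assignments: 3 model(s).
Check which variables have the same value in every model.
Fixed variables: x3=T.
Backbone size = 1.

1


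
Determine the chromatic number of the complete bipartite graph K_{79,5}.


K_{79,5} is bipartite by definition: the two parts are independent sets, with every edge crossing between them.
Color all vertices in one part with color 1 and all vertices in the other part with color 2.
Since the graph has at least one edge, one color does not suffice.
Chromatic number = 2.

2


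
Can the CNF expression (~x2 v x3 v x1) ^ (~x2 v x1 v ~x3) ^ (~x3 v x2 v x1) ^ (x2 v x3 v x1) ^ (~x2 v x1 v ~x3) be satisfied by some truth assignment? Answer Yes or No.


Check all 8 possible truth assignments.
Number of satisfying assignments found: 4.
The formula is satisfiable.

Yes


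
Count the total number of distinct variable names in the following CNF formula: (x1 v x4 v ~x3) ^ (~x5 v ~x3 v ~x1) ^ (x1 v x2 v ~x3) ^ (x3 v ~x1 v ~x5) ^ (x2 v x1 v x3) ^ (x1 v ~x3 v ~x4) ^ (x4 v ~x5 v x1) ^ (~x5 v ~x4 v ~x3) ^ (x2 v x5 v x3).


Identify each distinct variable in the formula.
Variables found: x1, x2, x3, x4, x5.
Total distinct variables = 5.

5


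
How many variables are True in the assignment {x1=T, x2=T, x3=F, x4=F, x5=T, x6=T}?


The weight is the number of variables assigned True.
True variables: x1, x2, x5, x6.
Weight = 4.

4


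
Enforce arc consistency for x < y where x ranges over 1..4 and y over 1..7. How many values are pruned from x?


For the constraint x < y, x needs a supporting value in y's domain.
x can be at most 6 (one less than y's maximum).
Valid x values from domain: 4 out of 4.
Pruned = 4 - 4 = 0.

0


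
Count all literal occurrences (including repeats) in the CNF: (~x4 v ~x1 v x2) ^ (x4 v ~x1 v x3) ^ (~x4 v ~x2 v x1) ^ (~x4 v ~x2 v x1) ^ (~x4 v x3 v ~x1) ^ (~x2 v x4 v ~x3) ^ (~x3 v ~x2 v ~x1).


Clause lengths: 3, 3, 3, 3, 3, 3, 3.
Sum = 3 + 3 + 3 + 3 + 3 + 3 + 3 = 21.

21


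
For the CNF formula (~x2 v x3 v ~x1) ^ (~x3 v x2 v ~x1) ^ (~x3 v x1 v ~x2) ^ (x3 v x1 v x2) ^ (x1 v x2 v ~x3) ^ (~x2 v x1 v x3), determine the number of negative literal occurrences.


Scan each clause for negated literals.
Clause 1: 2 negative; Clause 2: 2 negative; Clause 3: 2 negative; Clause 4: 0 negative; Clause 5: 1 negative; Clause 6: 1 negative.
Total negative literal occurrences = 8.

8


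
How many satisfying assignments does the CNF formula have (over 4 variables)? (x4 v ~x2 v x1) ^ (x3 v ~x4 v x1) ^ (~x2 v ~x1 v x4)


Enumerate all 16 truth assignments over 4 variables.
Test each against every clause.
Satisfying assignments found: 10.

10


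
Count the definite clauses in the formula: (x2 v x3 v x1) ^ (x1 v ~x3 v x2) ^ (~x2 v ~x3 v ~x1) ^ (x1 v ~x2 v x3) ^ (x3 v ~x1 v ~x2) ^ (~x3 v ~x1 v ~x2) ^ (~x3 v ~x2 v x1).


A definite clause has exactly one positive literal.
Clause 1: 3 positive -> not definite
Clause 2: 2 positive -> not definite
Clause 3: 0 positive -> not definite
Clause 4: 2 positive -> not definite
Clause 5: 1 positive -> definite
Clause 6: 0 positive -> not definite
Clause 7: 1 positive -> definite
Definite clause count = 2.

2


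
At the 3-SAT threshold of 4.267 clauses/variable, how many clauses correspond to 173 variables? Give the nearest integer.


The 3-SAT phase transition occurs at approximately 4.267 clauses per variable.
m = 4.267 * 173 = 738.191.
Rounded to nearest integer: 738.

738


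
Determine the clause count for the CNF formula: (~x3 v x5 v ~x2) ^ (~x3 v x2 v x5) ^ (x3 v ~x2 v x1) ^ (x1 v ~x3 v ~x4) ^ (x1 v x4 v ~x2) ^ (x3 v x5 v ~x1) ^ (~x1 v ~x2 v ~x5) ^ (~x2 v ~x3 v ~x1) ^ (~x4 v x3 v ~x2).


Each group enclosed in parentheses joined by ^ is one clause.
Counting the conjuncts: 9 clauses.

9


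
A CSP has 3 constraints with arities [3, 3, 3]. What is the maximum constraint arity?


The arities are: 3, 3, 3.
Scan for the maximum value.
Maximum arity = 3.

3


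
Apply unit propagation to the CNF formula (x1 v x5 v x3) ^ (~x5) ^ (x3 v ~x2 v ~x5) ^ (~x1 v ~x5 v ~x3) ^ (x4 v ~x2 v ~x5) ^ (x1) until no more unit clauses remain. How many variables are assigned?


Unit propagation repeatedly assigns the literal in any unit clause, then simplifies.
Assignments in order: x5 = F, x1 = T.
No further unit clauses remain.
Total variables assigned = 2.

2


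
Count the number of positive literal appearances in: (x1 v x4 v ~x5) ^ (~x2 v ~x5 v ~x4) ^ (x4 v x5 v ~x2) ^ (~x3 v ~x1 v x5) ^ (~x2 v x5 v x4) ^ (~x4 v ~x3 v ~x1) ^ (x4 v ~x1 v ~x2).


Scan each clause for unnegated literals.
Clause 1: 2 positive; Clause 2: 0 positive; Clause 3: 2 positive; Clause 4: 1 positive; Clause 5: 2 positive; Clause 6: 0 positive; Clause 7: 1 positive.
Total positive literal occurrences = 8.

8


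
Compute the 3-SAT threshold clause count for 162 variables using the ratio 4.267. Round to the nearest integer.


The 3-SAT phase transition occurs at approximately 4.267 clauses per variable.
m = 4.267 * 162 = 691.254.
Rounded to nearest integer: 691.

691


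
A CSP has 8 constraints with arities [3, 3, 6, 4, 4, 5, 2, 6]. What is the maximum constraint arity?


The arities are: 3, 3, 6, 4, 4, 5, 2, 6.
Scan for the maximum value.
Maximum arity = 6.

6


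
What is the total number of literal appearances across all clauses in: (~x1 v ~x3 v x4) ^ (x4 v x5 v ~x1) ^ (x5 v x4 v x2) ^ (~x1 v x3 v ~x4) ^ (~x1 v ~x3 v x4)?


Clause lengths: 3, 3, 3, 3, 3.
Sum = 3 + 3 + 3 + 3 + 3 = 15.

15


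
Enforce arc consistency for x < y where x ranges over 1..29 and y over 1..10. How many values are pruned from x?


For the constraint x < y, x needs a supporting value in y's domain.
x can be at most 9 (one less than y's maximum).
Valid x values from domain: 9 out of 29.
Pruned = 29 - 9 = 20.

20


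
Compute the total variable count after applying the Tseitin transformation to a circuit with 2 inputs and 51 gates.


The Tseitin transformation introduces one auxiliary variable per gate.
Total variables = inputs + gates = 2 + 51 = 53.

53


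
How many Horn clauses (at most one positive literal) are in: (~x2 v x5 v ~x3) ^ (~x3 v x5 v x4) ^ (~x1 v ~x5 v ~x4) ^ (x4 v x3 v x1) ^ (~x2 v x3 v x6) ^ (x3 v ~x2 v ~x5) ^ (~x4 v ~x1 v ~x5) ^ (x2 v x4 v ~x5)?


A Horn clause has at most one positive literal.
Clause 1: 1 positive lit(s) -> Horn
Clause 2: 2 positive lit(s) -> not Horn
Clause 3: 0 positive lit(s) -> Horn
Clause 4: 3 positive lit(s) -> not Horn
Clause 5: 2 positive lit(s) -> not Horn
Clause 6: 1 positive lit(s) -> Horn
Clause 7: 0 positive lit(s) -> Horn
Clause 8: 2 positive lit(s) -> not Horn
Total Horn clauses = 4.

4


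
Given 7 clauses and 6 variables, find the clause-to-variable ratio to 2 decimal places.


Clause-to-variable ratio = clauses / variables.
7 / 6 = 1.17.

1.17


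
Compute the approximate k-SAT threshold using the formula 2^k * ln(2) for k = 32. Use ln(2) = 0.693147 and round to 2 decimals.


Using the asymptotic formula: threshold ~ 2^k * ln(2).
2^32 = 4294967296.
4294967296 * 0.693147 = 2977043696.32.

2977043696.32


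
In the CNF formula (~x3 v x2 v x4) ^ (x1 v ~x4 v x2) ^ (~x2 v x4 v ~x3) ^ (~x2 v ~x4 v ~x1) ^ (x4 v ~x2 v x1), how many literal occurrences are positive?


Scan each clause for unnegated literals.
Clause 1: 2 positive; Clause 2: 2 positive; Clause 3: 1 positive; Clause 4: 0 positive; Clause 5: 2 positive.
Total positive literal occurrences = 7.

7


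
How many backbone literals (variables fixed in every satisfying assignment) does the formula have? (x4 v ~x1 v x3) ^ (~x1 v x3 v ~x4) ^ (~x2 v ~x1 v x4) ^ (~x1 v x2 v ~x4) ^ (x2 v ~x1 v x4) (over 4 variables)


Find all satisfying assignments: 9 model(s).
Check which variables have the same value in every model.
No variable is fixed across all models.
Backbone size = 0.

0


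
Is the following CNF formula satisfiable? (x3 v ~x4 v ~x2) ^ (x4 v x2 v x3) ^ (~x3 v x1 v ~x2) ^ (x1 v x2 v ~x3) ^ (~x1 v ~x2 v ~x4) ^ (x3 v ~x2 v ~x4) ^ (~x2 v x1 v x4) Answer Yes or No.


Check all 16 possible truth assignments.
Number of satisfying assignments found: 6.
The formula is satisfiable.

Yes


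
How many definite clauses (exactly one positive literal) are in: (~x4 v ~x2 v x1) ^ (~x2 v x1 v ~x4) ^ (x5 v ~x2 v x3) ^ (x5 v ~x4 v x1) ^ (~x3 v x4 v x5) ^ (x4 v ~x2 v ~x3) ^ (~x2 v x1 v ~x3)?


A definite clause has exactly one positive literal.
Clause 1: 1 positive -> definite
Clause 2: 1 positive -> definite
Clause 3: 2 positive -> not definite
Clause 4: 2 positive -> not definite
Clause 5: 2 positive -> not definite
Clause 6: 1 positive -> definite
Clause 7: 1 positive -> definite
Definite clause count = 4.

4


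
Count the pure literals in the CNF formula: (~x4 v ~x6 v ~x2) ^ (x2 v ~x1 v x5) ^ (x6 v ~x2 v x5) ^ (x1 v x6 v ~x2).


A pure literal appears in only one polarity across all clauses.
Pure literals: x4 (negative only), x5 (positive only).
Count = 2.

2


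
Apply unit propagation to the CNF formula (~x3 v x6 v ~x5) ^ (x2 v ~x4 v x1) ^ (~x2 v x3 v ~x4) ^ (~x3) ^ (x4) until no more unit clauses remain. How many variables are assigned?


Unit propagation repeatedly assigns the literal in any unit clause, then simplifies.
Assignments in order: x3 = F, x4 = T, x2 = F, x1 = T.
No further unit clauses remain.
Total variables assigned = 4.

4


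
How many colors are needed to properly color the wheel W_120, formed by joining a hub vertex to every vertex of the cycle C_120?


W_120 consists of the cycle C_120 together with a hub vertex adjacent to every cycle vertex.
The cycle C_120 needs 2 colors (even cycle -> 2).
The hub is adjacent to every cycle vertex, so it must receive a new color distinct from all of them.
Chromatic number = 2 + 1 = 3.

3


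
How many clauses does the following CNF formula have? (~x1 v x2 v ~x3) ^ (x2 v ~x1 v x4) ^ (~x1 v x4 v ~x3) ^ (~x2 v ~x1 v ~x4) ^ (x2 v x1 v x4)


Each group enclosed in parentheses joined by ^ is one clause.
Counting the conjuncts: 5 clauses.

5


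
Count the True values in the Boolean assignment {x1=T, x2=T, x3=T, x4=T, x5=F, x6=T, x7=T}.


The weight is the number of variables assigned True.
True variables: x1, x2, x3, x4, x6, x7.
Weight = 6.

6


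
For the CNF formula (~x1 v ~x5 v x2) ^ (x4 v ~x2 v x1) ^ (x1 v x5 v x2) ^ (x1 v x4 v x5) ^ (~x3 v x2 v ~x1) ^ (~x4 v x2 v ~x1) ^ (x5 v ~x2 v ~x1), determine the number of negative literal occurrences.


Scan each clause for negated literals.
Clause 1: 2 negative; Clause 2: 1 negative; Clause 3: 0 negative; Clause 4: 0 negative; Clause 5: 2 negative; Clause 6: 2 negative; Clause 7: 2 negative.
Total negative literal occurrences = 9.

9


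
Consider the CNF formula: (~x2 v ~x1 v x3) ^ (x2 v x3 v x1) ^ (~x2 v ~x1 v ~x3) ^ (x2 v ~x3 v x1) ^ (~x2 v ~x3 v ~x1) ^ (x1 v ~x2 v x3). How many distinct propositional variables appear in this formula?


Identify each distinct variable in the formula.
Variables found: x1, x2, x3.
Total distinct variables = 3.

3


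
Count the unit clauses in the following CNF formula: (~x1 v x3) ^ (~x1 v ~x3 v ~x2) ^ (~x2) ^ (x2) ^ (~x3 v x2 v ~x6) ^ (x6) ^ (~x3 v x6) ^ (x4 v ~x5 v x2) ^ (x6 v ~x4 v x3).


A unit clause contains exactly one literal.
Unit clauses found: (~x2), (x2), (x6).
Count = 3.

3


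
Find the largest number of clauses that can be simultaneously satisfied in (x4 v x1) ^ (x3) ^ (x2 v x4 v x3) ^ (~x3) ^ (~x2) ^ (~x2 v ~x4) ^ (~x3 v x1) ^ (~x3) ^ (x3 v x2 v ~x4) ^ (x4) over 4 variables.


Enumerate all 16 truth assignments.
For each, count how many of the 10 clauses are satisfied.
The formula is not fully satisfiable, so the maximum is below 10.
Maximum simultaneously satisfiable clauses = 8.

8


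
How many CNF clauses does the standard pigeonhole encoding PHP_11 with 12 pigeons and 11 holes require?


The PHP encoding has two parts:
1) At-least-one-hole clauses: 12 (one per pigeon, each with 11 literals).
2) At-most-one-pigeon-per-hole clauses: 11 holes * C(12,2) = 11 * 66 = 726.
Total clauses = 12 + 726 = 738.

738


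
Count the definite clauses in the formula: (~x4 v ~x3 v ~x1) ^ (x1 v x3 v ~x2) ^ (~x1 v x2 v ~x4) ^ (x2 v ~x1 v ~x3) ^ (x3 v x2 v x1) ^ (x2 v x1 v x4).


A definite clause has exactly one positive literal.
Clause 1: 0 positive -> not definite
Clause 2: 2 positive -> not definite
Clause 3: 1 positive -> definite
Clause 4: 1 positive -> definite
Clause 5: 3 positive -> not definite
Clause 6: 3 positive -> not definite
Definite clause count = 2.

2


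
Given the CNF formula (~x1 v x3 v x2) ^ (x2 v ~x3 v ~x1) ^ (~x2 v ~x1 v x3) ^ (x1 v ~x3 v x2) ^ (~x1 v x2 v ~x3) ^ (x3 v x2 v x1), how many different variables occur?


Identify each distinct variable in the formula.
Variables found: x1, x2, x3.
Total distinct variables = 3.

3


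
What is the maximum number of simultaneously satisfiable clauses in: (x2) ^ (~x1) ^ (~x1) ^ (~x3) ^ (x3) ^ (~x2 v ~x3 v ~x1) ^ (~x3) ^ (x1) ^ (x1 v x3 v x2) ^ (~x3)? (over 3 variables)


Enumerate all 8 truth assignments.
For each, count how many of the 10 clauses are satisfied.
The formula is not fully satisfiable, so the maximum is below 10.
Maximum simultaneously satisfiable clauses = 8.

8


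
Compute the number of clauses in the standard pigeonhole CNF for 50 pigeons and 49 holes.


The PHP encoding has two parts:
1) At-least-one-hole clauses: 50 (one per pigeon, each with 49 literals).
2) At-most-one-pigeon-per-hole clauses: 49 holes * C(50,2) = 49 * 1225 = 60025.
Total clauses = 50 + 60025 = 60075.

60075


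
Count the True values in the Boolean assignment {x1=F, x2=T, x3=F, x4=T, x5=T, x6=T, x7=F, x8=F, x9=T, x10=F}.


The weight is the number of variables assigned True.
True variables: x2, x4, x5, x6, x9.
Weight = 5.

5


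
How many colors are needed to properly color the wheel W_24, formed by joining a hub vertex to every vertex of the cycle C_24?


W_24 consists of the cycle C_24 together with a hub vertex adjacent to every cycle vertex.
The cycle C_24 needs 2 colors (even cycle -> 2).
The hub is adjacent to every cycle vertex, so it must receive a new color distinct from all of them.
Chromatic number = 2 + 1 = 3.

3


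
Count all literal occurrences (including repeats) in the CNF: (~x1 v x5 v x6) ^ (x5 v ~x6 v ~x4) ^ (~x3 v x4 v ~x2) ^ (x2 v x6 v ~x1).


Clause lengths: 3, 3, 3, 3.
Sum = 3 + 3 + 3 + 3 = 12.

12


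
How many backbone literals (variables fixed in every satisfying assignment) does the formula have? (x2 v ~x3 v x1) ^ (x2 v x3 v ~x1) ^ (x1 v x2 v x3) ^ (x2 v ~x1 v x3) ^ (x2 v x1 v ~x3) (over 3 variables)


Find all satisfying assignments: 5 model(s).
Check which variables have the same value in every model.
No variable is fixed across all models.
Backbone size = 0.

0


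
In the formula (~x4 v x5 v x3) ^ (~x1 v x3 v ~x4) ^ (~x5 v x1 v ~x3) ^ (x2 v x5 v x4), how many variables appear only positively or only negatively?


A pure literal appears in only one polarity across all clauses.
Pure literals: x2 (positive only).
Count = 1.

1


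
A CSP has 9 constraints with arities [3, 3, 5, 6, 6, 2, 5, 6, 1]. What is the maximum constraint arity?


The arities are: 3, 3, 5, 6, 6, 2, 5, 6, 1.
Scan for the maximum value.
Maximum arity = 6.

6


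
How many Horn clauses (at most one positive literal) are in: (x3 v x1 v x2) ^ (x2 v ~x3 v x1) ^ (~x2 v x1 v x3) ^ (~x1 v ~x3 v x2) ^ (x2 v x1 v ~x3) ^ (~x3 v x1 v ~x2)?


A Horn clause has at most one positive literal.
Clause 1: 3 positive lit(s) -> not Horn
Clause 2: 2 positive lit(s) -> not Horn
Clause 3: 2 positive lit(s) -> not Horn
Clause 4: 1 positive lit(s) -> Horn
Clause 5: 2 positive lit(s) -> not Horn
Clause 6: 1 positive lit(s) -> Horn
Total Horn clauses = 2.

2


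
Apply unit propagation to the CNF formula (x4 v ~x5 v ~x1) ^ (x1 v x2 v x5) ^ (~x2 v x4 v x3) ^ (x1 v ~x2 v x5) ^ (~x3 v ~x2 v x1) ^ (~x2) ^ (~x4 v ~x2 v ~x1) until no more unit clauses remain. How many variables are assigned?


Unit propagation repeatedly assigns the literal in any unit clause, then simplifies.
Assignments in order: x2 = F.
No further unit clauses remain.
Total variables assigned = 1.

1


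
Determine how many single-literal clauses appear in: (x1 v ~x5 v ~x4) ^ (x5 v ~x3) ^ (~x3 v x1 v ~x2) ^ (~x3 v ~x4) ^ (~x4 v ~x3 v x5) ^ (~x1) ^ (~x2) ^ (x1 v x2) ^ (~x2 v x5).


A unit clause contains exactly one literal.
Unit clauses found: (~x1), (~x2).
Count = 2.

2


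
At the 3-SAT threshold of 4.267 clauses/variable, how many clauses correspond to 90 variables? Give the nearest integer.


The 3-SAT phase transition occurs at approximately 4.267 clauses per variable.
m = 4.267 * 90 = 384.03.
Rounded to nearest integer: 384.

384


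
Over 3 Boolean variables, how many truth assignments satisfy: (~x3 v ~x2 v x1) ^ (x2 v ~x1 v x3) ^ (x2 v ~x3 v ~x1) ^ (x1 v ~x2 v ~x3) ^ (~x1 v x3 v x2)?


Enumerate all 8 truth assignments over 3 variables.
Test each against every clause.
Satisfying assignments found: 5.

5


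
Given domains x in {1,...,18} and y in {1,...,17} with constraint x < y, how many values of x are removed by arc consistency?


For the constraint x < y, x needs a supporting value in y's domain.
x can be at most 16 (one less than y's maximum).
Valid x values from domain: 16 out of 18.
Pruned = 18 - 16 = 2.

2


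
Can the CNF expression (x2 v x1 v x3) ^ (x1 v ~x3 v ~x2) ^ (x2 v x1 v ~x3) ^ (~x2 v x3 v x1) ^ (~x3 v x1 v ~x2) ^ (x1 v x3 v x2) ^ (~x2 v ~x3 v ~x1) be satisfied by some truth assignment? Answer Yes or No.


Check all 8 possible truth assignments.
Number of satisfying assignments found: 3.
The formula is satisfiable.

Yes


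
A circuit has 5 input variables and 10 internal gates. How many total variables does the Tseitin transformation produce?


The Tseitin transformation introduces one auxiliary variable per gate.
Total variables = inputs + gates = 5 + 10 = 15.

15


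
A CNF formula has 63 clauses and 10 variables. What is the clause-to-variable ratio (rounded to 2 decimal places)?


Clause-to-variable ratio = clauses / variables.
63 / 10 = 6.3.

6.3


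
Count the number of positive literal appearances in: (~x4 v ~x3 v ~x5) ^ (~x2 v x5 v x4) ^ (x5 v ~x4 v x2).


Scan each clause for unnegated literals.
Clause 1: 0 positive; Clause 2: 2 positive; Clause 3: 2 positive.
Total positive literal occurrences = 4.

4


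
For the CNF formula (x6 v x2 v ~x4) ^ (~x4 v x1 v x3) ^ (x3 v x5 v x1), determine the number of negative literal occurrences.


Scan each clause for negated literals.
Clause 1: 1 negative; Clause 2: 1 negative; Clause 3: 0 negative.
Total negative literal occurrences = 2.

2


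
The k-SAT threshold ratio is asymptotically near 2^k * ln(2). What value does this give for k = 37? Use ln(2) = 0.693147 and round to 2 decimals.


Using the asymptotic formula: threshold ~ 2^k * ln(2).
2^37 = 137438953472.
137438953472 * 0.693147 = 95265398282.26.

95265398282.26


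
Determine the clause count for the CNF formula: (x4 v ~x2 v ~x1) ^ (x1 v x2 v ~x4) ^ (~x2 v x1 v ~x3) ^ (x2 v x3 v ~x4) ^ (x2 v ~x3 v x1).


Each group enclosed in parentheses joined by ^ is one clause.
Counting the conjuncts: 5 clauses.

5


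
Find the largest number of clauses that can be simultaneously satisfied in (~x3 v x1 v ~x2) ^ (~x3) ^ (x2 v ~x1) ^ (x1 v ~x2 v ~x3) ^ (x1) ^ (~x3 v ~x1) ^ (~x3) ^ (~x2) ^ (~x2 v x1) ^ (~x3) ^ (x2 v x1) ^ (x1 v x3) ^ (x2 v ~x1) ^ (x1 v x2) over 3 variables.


Enumerate all 8 truth assignments.
For each, count how many of the 14 clauses are satisfied.
The formula is not fully satisfiable, so the maximum is below 14.
Maximum simultaneously satisfiable clauses = 13.

13


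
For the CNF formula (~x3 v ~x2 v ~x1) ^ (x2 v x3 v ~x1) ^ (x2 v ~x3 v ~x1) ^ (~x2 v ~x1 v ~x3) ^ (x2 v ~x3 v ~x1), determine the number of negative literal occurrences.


Scan each clause for negated literals.
Clause 1: 3 negative; Clause 2: 1 negative; Clause 3: 2 negative; Clause 4: 3 negative; Clause 5: 2 negative.
Total negative literal occurrences = 11.

11


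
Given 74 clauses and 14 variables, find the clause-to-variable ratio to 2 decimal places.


Clause-to-variable ratio = clauses / variables.
74 / 14 = 5.29.

5.29


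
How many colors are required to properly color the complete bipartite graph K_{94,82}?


K_{94,82} is bipartite by definition: the two parts are independent sets, with every edge crossing between them.
Color all vertices in one part with color 1 and all vertices in the other part with color 2.
Since the graph has at least one edge, one color does not suffice.
Chromatic number = 2.

2


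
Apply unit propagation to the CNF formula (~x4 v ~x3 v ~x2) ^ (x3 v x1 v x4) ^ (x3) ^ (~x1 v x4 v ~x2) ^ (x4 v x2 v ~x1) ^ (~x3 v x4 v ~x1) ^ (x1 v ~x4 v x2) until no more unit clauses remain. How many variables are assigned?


Unit propagation repeatedly assigns the literal in any unit clause, then simplifies.
Assignments in order: x3 = T.
No further unit clauses remain.
Total variables assigned = 1.

1


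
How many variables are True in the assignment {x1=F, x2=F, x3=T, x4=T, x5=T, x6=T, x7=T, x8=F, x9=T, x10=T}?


The weight is the number of variables assigned True.
True variables: x3, x4, x5, x6, x7, x9, x10.
Weight = 7.

7


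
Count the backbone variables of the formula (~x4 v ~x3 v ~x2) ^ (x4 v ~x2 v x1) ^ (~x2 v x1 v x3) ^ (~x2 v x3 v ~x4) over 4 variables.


Find all satisfying assignments: 10 model(s).
Check which variables have the same value in every model.
No variable is fixed across all models.
Backbone size = 0.

0


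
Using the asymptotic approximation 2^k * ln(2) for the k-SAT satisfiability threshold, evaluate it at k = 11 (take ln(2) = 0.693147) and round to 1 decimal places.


Using the asymptotic formula: threshold ~ 2^k * ln(2).
2^11 = 2048.
2048 * 0.693147 = 1419.6.

1419.6


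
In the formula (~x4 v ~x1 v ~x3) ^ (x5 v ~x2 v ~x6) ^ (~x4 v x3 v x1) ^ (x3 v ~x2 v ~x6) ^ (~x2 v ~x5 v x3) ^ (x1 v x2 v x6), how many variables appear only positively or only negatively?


A pure literal appears in only one polarity across all clauses.
Pure literals: x4 (negative only).
Count = 1.

1


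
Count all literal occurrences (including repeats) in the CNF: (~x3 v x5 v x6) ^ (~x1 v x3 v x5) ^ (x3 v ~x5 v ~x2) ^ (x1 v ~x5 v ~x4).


Clause lengths: 3, 3, 3, 3.
Sum = 3 + 3 + 3 + 3 = 12.

12


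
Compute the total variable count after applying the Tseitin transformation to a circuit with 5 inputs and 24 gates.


The Tseitin transformation introduces one auxiliary variable per gate.
Total variables = inputs + gates = 5 + 24 = 29.

29


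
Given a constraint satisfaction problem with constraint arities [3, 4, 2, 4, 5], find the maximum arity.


The arities are: 3, 4, 2, 4, 5.
Scan for the maximum value.
Maximum arity = 5.

5


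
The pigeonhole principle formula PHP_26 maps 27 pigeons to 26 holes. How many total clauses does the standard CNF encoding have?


The PHP encoding has two parts:
1) At-least-one-hole clauses: 27 (one per pigeon, each with 26 literals).
2) At-most-one-pigeon-per-hole clauses: 26 holes * C(27,2) = 26 * 351 = 9126.
Total clauses = 27 + 9126 = 9153.

9153


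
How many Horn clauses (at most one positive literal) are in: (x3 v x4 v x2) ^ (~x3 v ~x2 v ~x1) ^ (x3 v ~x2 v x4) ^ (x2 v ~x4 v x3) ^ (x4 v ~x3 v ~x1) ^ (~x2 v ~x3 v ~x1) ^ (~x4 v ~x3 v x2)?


A Horn clause has at most one positive literal.
Clause 1: 3 positive lit(s) -> not Horn
Clause 2: 0 positive lit(s) -> Horn
Clause 3: 2 positive lit(s) -> not Horn
Clause 4: 2 positive lit(s) -> not Horn
Clause 5: 1 positive lit(s) -> Horn
Clause 6: 0 positive lit(s) -> Horn
Clause 7: 1 positive lit(s) -> Horn
Total Horn clauses = 4.

4


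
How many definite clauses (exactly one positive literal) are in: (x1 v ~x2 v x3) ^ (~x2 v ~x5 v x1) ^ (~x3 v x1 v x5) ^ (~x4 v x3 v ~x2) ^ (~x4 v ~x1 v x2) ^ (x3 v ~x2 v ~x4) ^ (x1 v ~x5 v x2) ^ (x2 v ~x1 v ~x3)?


A definite clause has exactly one positive literal.
Clause 1: 2 positive -> not definite
Clause 2: 1 positive -> definite
Clause 3: 2 positive -> not definite
Clause 4: 1 positive -> definite
Clause 5: 1 positive -> definite
Clause 6: 1 positive -> definite
Clause 7: 2 positive -> not definite
Clause 8: 1 positive -> definite
Definite clause count = 5.

5


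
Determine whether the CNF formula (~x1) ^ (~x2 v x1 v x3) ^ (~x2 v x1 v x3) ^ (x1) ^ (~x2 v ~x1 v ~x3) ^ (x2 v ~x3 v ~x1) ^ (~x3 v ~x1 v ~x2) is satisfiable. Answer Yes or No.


Check all 8 possible truth assignments.
Number of satisfying assignments found: 0.
The formula is unsatisfiable.

No


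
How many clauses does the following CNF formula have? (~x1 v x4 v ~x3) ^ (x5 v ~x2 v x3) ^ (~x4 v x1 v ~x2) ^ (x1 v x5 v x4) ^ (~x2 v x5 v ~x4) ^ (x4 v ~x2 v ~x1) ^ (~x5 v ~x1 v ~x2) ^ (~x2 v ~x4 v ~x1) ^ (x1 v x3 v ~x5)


Each group enclosed in parentheses joined by ^ is one clause.
Counting the conjuncts: 9 clauses.

9


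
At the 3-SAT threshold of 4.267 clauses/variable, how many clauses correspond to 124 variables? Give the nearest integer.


The 3-SAT phase transition occurs at approximately 4.267 clauses per variable.
m = 4.267 * 124 = 529.108.
Rounded to nearest integer: 529.

529


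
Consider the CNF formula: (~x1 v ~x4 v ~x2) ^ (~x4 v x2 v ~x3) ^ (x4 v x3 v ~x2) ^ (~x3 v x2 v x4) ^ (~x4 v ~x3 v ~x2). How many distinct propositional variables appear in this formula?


Identify each distinct variable in the formula.
Variables found: x1, x2, x3, x4.
Total distinct variables = 4.

4


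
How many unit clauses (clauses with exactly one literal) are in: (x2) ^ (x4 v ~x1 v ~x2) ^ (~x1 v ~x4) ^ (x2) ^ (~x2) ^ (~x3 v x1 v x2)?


A unit clause contains exactly one literal.
Unit clauses found: (x2), (x2), (~x2).
Count = 3.

3


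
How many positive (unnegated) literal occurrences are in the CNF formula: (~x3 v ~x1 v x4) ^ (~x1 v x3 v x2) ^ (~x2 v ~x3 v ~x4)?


Scan each clause for unnegated literals.
Clause 1: 1 positive; Clause 2: 2 positive; Clause 3: 0 positive.
Total positive literal occurrences = 3.

3


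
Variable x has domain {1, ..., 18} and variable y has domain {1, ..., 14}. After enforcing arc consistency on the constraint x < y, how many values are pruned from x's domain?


For the constraint x < y, x needs a supporting value in y's domain.
x can be at most 13 (one less than y's maximum).
Valid x values from domain: 13 out of 18.
Pruned = 18 - 13 = 5.

5


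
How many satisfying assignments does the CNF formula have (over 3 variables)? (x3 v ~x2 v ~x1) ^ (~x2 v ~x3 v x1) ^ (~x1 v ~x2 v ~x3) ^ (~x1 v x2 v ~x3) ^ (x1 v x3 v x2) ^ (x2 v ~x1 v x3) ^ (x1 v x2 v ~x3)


Enumerate all 8 truth assignments over 3 variables.
Test each against every clause.
Satisfying assignments found: 1.

1


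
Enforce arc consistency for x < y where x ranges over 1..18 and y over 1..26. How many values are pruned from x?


For the constraint x < y, x needs a supporting value in y's domain.
x can be at most 25 (one less than y's maximum).
Valid x values from domain: 18 out of 18.
Pruned = 18 - 18 = 0.

0


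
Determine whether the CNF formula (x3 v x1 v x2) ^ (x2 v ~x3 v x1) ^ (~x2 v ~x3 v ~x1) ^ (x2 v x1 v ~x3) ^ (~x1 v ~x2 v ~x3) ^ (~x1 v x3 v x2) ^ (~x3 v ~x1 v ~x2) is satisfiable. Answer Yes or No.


Check all 8 possible truth assignments.
Number of satisfying assignments found: 4.
The formula is satisfiable.

Yes


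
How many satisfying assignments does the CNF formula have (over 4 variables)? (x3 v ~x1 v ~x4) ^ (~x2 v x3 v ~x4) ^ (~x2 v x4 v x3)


Enumerate all 16 truth assignments over 4 variables.
Test each against every clause.
Satisfying assignments found: 11.

11


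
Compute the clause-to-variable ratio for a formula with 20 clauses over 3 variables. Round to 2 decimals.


Clause-to-variable ratio = clauses / variables.
20 / 3 = 6.67.

6.67


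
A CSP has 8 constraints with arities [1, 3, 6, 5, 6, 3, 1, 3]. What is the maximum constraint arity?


The arities are: 1, 3, 6, 5, 6, 3, 1, 3.
Scan for the maximum value.
Maximum arity = 6.

6


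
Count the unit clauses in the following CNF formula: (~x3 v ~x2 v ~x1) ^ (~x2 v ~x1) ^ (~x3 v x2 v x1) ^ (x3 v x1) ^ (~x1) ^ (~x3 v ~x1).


A unit clause contains exactly one literal.
Unit clauses found: (~x1).
Count = 1.

1


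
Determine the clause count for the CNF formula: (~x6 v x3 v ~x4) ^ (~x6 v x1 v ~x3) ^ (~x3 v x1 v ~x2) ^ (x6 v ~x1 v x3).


Each group enclosed in parentheses joined by ^ is one clause.
Counting the conjuncts: 4 clauses.

4


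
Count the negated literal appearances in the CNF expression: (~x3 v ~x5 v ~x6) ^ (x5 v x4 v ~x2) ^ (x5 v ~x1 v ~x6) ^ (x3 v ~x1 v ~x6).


Scan each clause for negated literals.
Clause 1: 3 negative; Clause 2: 1 negative; Clause 3: 2 negative; Clause 4: 2 negative.
Total negative literal occurrences = 8.

8


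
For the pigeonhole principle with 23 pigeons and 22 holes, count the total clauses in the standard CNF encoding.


The PHP encoding has two parts:
1) At-least-one-hole clauses: 23 (one per pigeon, each with 22 literals).
2) At-most-one-pigeon-per-hole clauses: 22 holes * C(23,2) = 22 * 253 = 5566.
Total clauses = 23 + 5566 = 5589.

5589


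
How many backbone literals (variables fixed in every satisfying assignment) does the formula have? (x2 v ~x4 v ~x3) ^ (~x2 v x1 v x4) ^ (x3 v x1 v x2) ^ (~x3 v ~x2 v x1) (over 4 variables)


Find all satisfying assignments: 9 model(s).
Check which variables have the same value in every model.
No variable is fixed across all models.
Backbone size = 0.

0


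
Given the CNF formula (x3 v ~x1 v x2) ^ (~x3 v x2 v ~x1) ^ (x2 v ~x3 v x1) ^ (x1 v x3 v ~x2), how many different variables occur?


Identify each distinct variable in the formula.
Variables found: x1, x2, x3.
Total distinct variables = 3.

3


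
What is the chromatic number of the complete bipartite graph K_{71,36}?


K_{71,36} is bipartite by definition: the two parts are independent sets, with every edge crossing between them.
Color all vertices in one part with color 1 and all vertices in the other part with color 2.
Since the graph has at least one edge, one color does not suffice.
Chromatic number = 2.

2


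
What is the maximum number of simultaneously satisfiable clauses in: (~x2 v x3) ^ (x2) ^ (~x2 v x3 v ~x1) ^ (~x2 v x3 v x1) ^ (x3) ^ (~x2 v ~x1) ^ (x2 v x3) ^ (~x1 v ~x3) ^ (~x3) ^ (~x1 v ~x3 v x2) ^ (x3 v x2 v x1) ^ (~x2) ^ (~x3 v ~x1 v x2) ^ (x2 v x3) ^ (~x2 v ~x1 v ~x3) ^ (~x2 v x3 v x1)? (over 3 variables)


Enumerate all 8 truth assignments.
For each, count how many of the 16 clauses are satisfied.
The formula is not fully satisfiable, so the maximum is below 16.
Maximum simultaneously satisfiable clauses = 14.

14


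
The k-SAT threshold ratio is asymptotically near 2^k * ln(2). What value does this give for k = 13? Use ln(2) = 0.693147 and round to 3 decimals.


Using the asymptotic formula: threshold ~ 2^k * ln(2).
2^13 = 8192.
8192 * 0.693147 = 5678.26.

5678.26


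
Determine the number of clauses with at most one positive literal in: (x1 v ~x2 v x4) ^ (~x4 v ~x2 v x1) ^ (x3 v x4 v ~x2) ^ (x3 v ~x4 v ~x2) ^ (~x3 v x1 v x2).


A Horn clause has at most one positive literal.
Clause 1: 2 positive lit(s) -> not Horn
Clause 2: 1 positive lit(s) -> Horn
Clause 3: 2 positive lit(s) -> not Horn
Clause 4: 1 positive lit(s) -> Horn
Clause 5: 2 positive lit(s) -> not Horn
Total Horn clauses = 2.

2


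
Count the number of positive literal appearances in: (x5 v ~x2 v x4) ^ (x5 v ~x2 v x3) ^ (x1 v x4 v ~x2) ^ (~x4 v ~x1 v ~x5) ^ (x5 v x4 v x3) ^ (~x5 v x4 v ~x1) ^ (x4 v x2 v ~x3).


Scan each clause for unnegated literals.
Clause 1: 2 positive; Clause 2: 2 positive; Clause 3: 2 positive; Clause 4: 0 positive; Clause 5: 3 positive; Clause 6: 1 positive; Clause 7: 2 positive.
Total positive literal occurrences = 12.

12


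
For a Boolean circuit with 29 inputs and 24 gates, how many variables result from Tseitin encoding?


The Tseitin transformation introduces one auxiliary variable per gate.
Total variables = inputs + gates = 29 + 24 = 53.

53


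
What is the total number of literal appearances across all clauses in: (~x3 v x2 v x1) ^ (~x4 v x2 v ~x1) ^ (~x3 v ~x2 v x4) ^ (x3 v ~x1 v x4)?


Clause lengths: 3, 3, 3, 3.
Sum = 3 + 3 + 3 + 3 = 12.

12


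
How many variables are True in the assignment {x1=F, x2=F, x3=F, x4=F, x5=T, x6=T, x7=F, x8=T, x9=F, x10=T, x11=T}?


The weight is the number of variables assigned True.
True variables: x5, x6, x8, x10, x11.
Weight = 5.

5


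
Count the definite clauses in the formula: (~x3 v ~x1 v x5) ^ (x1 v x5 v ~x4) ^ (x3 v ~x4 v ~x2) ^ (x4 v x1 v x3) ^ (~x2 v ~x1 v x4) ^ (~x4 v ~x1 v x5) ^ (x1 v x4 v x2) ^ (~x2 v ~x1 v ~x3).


A definite clause has exactly one positive literal.
Clause 1: 1 positive -> definite
Clause 2: 2 positive -> not definite
Clause 3: 1 positive -> definite
Clause 4: 3 positive -> not definite
Clause 5: 1 positive -> definite
Clause 6: 1 positive -> definite
Clause 7: 3 positive -> not definite
Clause 8: 0 positive -> not definite
Definite clause count = 4.

4


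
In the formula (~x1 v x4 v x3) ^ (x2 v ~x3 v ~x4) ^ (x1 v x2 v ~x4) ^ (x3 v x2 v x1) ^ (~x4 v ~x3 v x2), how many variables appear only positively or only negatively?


A pure literal appears in only one polarity across all clauses.
Pure literals: x2 (positive only).
Count = 1.

1


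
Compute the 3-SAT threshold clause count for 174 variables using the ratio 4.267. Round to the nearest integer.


The 3-SAT phase transition occurs at approximately 4.267 clauses per variable.
m = 4.267 * 174 = 742.458.
Rounded to nearest integer: 742.

742


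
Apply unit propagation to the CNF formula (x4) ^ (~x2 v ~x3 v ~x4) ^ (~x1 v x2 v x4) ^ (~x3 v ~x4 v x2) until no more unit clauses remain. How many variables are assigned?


Unit propagation repeatedly assigns the literal in any unit clause, then simplifies.
Assignments in order: x4 = T.
No further unit clauses remain.
Total variables assigned = 1.

1


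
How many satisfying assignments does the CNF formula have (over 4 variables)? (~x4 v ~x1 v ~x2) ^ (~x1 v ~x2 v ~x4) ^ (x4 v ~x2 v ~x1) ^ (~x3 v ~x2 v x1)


Enumerate all 16 truth assignments over 4 variables.
Test each against every clause.
Satisfying assignments found: 10.

10


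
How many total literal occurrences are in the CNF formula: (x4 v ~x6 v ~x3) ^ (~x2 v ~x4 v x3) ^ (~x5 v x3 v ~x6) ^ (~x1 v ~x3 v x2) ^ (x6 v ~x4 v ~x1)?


Clause lengths: 3, 3, 3, 3, 3.
Sum = 3 + 3 + 3 + 3 + 3 = 15.

15


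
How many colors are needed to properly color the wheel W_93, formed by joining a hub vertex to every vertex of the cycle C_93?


W_93 consists of the cycle C_93 together with a hub vertex adjacent to every cycle vertex.
The cycle C_93 needs 3 colors (odd cycle -> 3).
The hub is adjacent to every cycle vertex, so it must receive a new color distinct from all of them.
Chromatic number = 3 + 1 = 4.

4


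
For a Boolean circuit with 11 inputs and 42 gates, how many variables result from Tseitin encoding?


The Tseitin transformation introduces one auxiliary variable per gate.
Total variables = inputs + gates = 11 + 42 = 53.

53


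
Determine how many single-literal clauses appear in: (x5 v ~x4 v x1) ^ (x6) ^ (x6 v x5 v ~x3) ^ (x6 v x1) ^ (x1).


A unit clause contains exactly one literal.
Unit clauses found: (x6), (x1).
Count = 2.

2


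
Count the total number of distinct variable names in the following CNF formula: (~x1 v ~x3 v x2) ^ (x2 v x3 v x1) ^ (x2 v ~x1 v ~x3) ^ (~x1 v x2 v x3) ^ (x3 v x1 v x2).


Identify each distinct variable in the formula.
Variables found: x1, x2, x3.
Total distinct variables = 3.

3


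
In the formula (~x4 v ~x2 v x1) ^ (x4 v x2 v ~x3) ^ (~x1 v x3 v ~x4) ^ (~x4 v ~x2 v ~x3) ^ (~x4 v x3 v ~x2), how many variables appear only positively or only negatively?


A pure literal appears in only one polarity across all clauses.
No pure literals found.
Count = 0.

0


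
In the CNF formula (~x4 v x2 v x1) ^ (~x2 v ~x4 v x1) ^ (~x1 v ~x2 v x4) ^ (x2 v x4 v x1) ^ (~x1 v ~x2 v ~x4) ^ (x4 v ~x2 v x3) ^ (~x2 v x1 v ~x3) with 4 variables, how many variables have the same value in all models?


Find all satisfying assignments: 4 model(s).
Check which variables have the same value in every model.
Fixed variables: x1=T, x2=F.
Backbone size = 2.

2


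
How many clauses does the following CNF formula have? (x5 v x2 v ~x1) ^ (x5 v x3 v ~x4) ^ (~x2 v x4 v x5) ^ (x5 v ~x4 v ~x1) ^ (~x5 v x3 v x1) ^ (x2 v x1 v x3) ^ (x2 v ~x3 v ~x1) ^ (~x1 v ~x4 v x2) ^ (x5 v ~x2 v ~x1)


Each group enclosed in parentheses joined by ^ is one clause.
Counting the conjuncts: 9 clauses.

9


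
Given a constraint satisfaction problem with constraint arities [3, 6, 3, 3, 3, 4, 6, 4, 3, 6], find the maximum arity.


The arities are: 3, 6, 3, 3, 3, 4, 6, 4, 3, 6.
Scan for the maximum value.
Maximum arity = 6.

6


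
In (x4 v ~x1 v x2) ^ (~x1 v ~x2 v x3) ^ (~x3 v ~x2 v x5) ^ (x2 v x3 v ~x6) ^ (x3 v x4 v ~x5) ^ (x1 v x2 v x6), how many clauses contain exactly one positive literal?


A definite clause has exactly one positive literal.
Clause 1: 2 positive -> not definite
Clause 2: 1 positive -> definite
Clause 3: 1 positive -> definite
Clause 4: 2 positive -> not definite
Clause 5: 2 positive -> not definite
Clause 6: 3 positive -> not definite
Definite clause count = 2.

2


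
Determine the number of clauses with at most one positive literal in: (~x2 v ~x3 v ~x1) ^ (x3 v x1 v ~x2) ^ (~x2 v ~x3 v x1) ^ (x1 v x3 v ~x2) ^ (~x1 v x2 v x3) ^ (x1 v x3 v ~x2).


A Horn clause has at most one positive literal.
Clause 1: 0 positive lit(s) -> Horn
Clause 2: 2 positive lit(s) -> not Horn
Clause 3: 1 positive lit(s) -> Horn
Clause 4: 2 positive lit(s) -> not Horn
Clause 5: 2 positive lit(s) -> not Horn
Clause 6: 2 positive lit(s) -> not Horn
Total Horn clauses = 2.

2


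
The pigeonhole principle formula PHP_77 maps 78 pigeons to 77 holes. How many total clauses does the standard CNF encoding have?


The PHP encoding has two parts:
1) At-least-one-hole clauses: 78 (one per pigeon, each with 77 literals).
2) At-most-one-pigeon-per-hole clauses: 77 holes * C(78,2) = 77 * 3003 = 231231.
Total clauses = 78 + 231231 = 231309.

231309


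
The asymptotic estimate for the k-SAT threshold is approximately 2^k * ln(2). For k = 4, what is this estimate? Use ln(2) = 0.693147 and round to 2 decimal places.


Using the asymptotic formula: threshold ~ 2^k * ln(2).
2^4 = 16.
16 * 0.693147 = 11.09.

11.09


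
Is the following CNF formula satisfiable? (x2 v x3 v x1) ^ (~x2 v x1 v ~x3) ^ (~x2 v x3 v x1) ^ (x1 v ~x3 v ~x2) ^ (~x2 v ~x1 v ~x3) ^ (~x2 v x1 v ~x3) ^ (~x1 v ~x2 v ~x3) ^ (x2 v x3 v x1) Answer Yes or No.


Check all 8 possible truth assignments.
Number of satisfying assignments found: 4.
The formula is satisfiable.

Yes


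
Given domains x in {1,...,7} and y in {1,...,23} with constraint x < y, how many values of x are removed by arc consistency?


For the constraint x < y, x needs a supporting value in y's domain.
x can be at most 22 (one less than y's maximum).
Valid x values from domain: 7 out of 7.
Pruned = 7 - 7 = 0.

0


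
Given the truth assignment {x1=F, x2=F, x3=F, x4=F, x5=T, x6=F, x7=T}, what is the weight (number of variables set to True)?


The weight is the number of variables assigned True.
True variables: x5, x7.
Weight = 2.

2


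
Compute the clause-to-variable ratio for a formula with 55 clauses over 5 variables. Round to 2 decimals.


Clause-to-variable ratio = clauses / variables.
55 / 5 = 11.0.

11.0


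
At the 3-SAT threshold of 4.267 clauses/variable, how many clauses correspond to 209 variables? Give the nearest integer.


The 3-SAT phase transition occurs at approximately 4.267 clauses per variable.
m = 4.267 * 209 = 891.803.
Rounded to nearest integer: 892.

892
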